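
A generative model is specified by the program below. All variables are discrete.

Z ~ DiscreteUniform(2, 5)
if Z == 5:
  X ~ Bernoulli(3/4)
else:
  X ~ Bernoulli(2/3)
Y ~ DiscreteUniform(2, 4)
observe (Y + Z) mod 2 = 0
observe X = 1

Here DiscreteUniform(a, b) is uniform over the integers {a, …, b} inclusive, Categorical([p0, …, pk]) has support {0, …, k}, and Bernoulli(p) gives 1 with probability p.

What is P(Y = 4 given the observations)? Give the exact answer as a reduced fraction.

P(Y = 4 | obs) = 16/49

Enumerate traces; 6 have nonzero weight after conditioning:
  (Z=2, X=1, Y=2) weight 1/18
  (Z=2, X=1, Y=4) weight 1/18
  (Z=3, X=1, Y=3) weight 1/18
  (Z=4, X=1, Y=2) weight 1/18
  (Z=4, X=1, Y=4) weight 1/18
  (Z=5, X=1, Y=3) weight 1/16
Group by Y:
  weight(Y=2) = 1/9
  weight(Y=3) = 17/144
  weight(Y=4) = 1/9
Total weight = 1/9 + 17/144 + 1/9 = 49/144
P(Y=2 | obs) = 1/9 / 49/144 = 16/49
P(Y=3 | obs) = 17/144 / 49/144 = 17/49
P(Y=4 | obs) = 1/9 / 49/144 = 16/49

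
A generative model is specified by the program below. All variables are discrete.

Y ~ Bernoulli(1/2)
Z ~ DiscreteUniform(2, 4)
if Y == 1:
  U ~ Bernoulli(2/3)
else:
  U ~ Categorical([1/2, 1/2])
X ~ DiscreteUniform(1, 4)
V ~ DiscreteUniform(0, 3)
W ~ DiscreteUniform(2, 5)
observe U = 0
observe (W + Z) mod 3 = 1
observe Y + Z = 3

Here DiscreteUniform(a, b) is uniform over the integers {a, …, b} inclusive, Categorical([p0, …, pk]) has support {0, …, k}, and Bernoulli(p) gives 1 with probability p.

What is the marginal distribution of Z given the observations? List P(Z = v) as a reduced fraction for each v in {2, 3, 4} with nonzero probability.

P(Z=2) = 4/7, P(Z=3) = 3/7

Enumerate traces; 48 have nonzero weight after conditioning:
  (Y=0, Z=3, U=0, X=1, V=0, W=4) weight 1/768
  (Y=0, Z=3, U=0, X=1, V=1, W=4) weight 1/768
  (Y=0, Z=3, U=0, X=1, V=2, W=4) weight 1/768
  (Y=0, Z=3, U=0, X=1, V=3, W=4) weight 1/768
  (Y=0, Z=3, U=0, X=2, V=0, W=4) weight 1/768
  (Y=0, Z=3, U=0, X=2, V=1, W=4) weight 1/768
  (Y=0, Z=3, U=0, X=2, V=2, W=4) weight 1/768
  (Y=0, Z=3, U=0, X=2, V=3, W=4) weight 1/768
  (Y=1, Z=2, U=0, X=1, V=0, W=2) weight 1/1152
  … 39 more
Group by Z:
  weight(Z=2) = 1/36
  weight(Z=3) = 1/48
Total weight = 1/36 + 1/48 = 7/144
P(Z=2 | obs) = 1/36 / 7/144 = 4/7
P(Z=3 | obs) = 1/48 / 7/144 = 3/7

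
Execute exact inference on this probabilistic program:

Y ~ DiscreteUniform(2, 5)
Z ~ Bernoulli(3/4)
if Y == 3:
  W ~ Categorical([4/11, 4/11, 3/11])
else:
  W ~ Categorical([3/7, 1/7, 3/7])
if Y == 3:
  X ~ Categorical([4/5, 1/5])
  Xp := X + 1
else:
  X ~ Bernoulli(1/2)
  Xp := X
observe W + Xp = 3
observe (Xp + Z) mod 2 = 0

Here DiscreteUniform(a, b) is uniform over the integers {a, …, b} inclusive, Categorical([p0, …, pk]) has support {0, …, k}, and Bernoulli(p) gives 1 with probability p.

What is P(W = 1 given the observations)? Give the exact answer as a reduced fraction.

Enumerate traces; 5 have nonzero weight after conditioning:
  (Y=2, Z=1, W=2, X=1) weight 9/224
  (Y=3, Z=0, W=1, X=1) weight 1/220
  (Y=3, Z=1, W=2, X=0) weight 9/220
  (Y=4, Z=1, W=2, X=1) weight 9/224
  (Y=5, Z=1, W=2, X=1) weight 9/224
Group by W:
  weight(W=1) = 1/220
  weight(W=2) = 1989/12320
Total weight = 1/220 + 1989/12320 = 409/2464
P(W=1 | obs) = 1/220 / 409/2464 = 56/2045
P(W=2 | obs) = 1989/12320 / 409/2464 = 1989/2045

P(W = 1 | obs) = 56/2045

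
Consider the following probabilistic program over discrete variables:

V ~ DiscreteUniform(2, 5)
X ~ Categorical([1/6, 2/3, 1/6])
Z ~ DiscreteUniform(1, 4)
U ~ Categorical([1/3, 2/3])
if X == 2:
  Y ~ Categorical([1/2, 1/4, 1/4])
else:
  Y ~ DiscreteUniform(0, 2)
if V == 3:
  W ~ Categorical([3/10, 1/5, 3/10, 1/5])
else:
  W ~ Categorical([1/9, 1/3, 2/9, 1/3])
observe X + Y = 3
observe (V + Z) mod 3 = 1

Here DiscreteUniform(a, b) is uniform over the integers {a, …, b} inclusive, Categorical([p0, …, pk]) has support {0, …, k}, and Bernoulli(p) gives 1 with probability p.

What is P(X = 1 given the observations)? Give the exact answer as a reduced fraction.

P(X = 1 | obs) = 16/19

Enumerate traces; 80 have nonzero weight after conditioning:
  (V=2, X=1, Z=2, U=0, Y=2, W=0) weight 1/1944
  (V=2, X=1, Z=2, U=0, Y=2, W=1) weight 1/648
  (V=2, X=1, Z=2, U=0, Y=2, W=2) weight 1/972
  (V=2, X=1, Z=2, U=0, Y=2, W=3) weight 1/648
  (V=2, X=1, Z=2, U=1, Y=2, W=0) weight 1/972
  (V=2, X=1, Z=2, U=1, Y=2, W=1) weight 1/324
  (V=2, X=1, Z=2, U=1, Y=2, W=2) weight 1/486
  (V=2, X=1, Z=2, U=1, Y=2, W=3) weight 1/324
  (V=2, X=2, Z=2, U=0, Y=1, W=0) weight 1/10368
  … 71 more
Group by X:
  weight(X=1) = 5/72
  weight(X=2) = 5/384
Total weight = 5/72 + 5/384 = 95/1152
P(X=1 | obs) = 5/72 / 95/1152 = 16/19
P(X=2 | obs) = 5/384 / 95/1152 = 3/19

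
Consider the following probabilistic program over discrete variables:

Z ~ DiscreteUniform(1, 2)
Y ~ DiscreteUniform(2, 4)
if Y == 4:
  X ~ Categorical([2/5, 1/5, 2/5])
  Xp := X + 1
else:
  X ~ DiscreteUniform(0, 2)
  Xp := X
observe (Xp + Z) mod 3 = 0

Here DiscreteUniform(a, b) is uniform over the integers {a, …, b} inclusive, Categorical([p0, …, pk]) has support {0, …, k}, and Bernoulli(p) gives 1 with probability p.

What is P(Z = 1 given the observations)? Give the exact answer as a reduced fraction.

P(Z = 1 | obs) = 13/29

Enumerate traces; 6 have nonzero weight after conditioning:
  (Z=1, Y=2, X=2) weight 1/18
  (Z=1, Y=3, X=2) weight 1/18
  (Z=1, Y=4, X=1) weight 1/30
  (Z=2, Y=2, X=1) weight 1/18
  (Z=2, Y=3, X=1) weight 1/18
  (Z=2, Y=4, X=0) weight 1/15
Group by Z:
  weight(Z=1) = 13/90
  weight(Z=2) = 8/45
Total weight = 13/90 + 8/45 = 29/90
P(Z=1 | obs) = 13/90 / 29/90 = 13/29
P(Z=2 | obs) = 8/45 / 29/90 = 16/29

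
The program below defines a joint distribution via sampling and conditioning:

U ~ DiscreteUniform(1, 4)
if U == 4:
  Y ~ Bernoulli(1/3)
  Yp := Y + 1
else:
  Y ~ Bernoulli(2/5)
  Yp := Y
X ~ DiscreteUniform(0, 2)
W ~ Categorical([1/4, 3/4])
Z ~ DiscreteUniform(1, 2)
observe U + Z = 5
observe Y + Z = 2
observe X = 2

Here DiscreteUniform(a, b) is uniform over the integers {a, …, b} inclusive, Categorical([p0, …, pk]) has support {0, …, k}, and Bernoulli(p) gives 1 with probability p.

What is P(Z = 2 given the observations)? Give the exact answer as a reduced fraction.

Enumerate traces; 4 have nonzero weight after conditioning:
  (U=3, Y=0, X=2, W=0, Z=2) weight 1/160
  (U=3, Y=0, X=2, W=1, Z=2) weight 3/160
  (U=4, Y=1, X=2, W=0, Z=1) weight 1/288
  (U=4, Y=1, X=2, W=1, Z=1) weight 1/96
Group by Z:
  weight(Z=1) = 1/72
  weight(Z=2) = 1/40
Total weight = 1/72 + 1/40 = 7/180
P(Z=1 | obs) = 1/72 / 7/180 = 5/14
P(Z=2 | obs) = 1/40 / 7/180 = 9/14

P(Z = 2 | obs) = 9/14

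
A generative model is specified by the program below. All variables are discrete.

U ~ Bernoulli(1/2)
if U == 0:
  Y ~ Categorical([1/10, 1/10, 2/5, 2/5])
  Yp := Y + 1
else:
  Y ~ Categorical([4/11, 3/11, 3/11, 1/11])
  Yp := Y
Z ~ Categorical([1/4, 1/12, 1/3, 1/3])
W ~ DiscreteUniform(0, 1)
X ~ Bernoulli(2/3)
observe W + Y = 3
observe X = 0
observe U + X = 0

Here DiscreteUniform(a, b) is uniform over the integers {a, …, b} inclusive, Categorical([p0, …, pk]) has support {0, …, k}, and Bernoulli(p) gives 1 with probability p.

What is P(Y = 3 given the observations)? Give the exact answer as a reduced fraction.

P(Y = 3 | obs) = 1/2

Enumerate traces; 8 have nonzero weight after conditioning:
  (U=0, Y=2, Z=0, W=1, X=0) weight 1/120
  (U=0, Y=2, Z=1, W=1, X=0) weight 1/360
  (U=0, Y=2, Z=2, W=1, X=0) weight 1/90
  (U=0, Y=2, Z=3, W=1, X=0) weight 1/90
  (U=0, Y=3, Z=0, W=0, X=0) weight 1/120
  (U=0, Y=3, Z=1, W=0, X=0) weight 1/360
  (U=0, Y=3, Z=2, W=0, X=0) weight 1/90
  (U=0, Y=3, Z=3, W=0, X=0) weight 1/90
Group by Y:
  weight(Y=2) = 1/30
  weight(Y=3) = 1/30
Total weight = 1/30 + 1/30 = 1/15
P(Y=2 | obs) = 1/30 / 1/15 = 1/2
P(Y=3 | obs) = 1/30 / 1/15 = 1/2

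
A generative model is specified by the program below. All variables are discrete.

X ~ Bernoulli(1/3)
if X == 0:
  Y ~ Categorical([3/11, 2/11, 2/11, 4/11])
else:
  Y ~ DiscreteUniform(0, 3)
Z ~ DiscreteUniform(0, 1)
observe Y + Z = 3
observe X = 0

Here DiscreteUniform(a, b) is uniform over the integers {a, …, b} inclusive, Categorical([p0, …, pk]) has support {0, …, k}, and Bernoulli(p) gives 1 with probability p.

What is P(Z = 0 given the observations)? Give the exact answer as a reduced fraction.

P(Z = 0 | obs) = 2/3

Enumerate traces; 2 have nonzero weight after conditioning:
  (X=0, Y=2, Z=1) weight 2/33
  (X=0, Y=3, Z=0) weight 4/33
Group by Z:
  weight(Z=0) = 4/33
  weight(Z=1) = 2/33
Total weight = 4/33 + 2/33 = 2/11
P(Z=0 | obs) = 4/33 / 2/11 = 2/3
P(Z=1 | obs) = 2/33 / 2/11 = 1/3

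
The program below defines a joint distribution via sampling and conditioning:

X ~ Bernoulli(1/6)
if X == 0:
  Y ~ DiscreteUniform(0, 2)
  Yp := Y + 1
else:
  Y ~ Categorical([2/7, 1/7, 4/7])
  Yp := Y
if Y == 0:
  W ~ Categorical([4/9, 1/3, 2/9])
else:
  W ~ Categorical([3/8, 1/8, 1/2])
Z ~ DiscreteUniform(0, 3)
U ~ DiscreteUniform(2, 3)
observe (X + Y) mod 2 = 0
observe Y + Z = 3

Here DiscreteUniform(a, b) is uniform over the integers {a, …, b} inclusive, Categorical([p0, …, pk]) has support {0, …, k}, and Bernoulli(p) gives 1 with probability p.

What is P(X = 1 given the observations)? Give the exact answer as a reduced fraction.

Enumerate traces; 18 have nonzero weight after conditioning:
  (X=0, Y=0, W=0, Z=3, U=2) weight 5/324
  (X=0, Y=0, W=0, Z=3, U=3) weight 5/324
  (X=0, Y=0, W=1, Z=3, U=2) weight 5/432
  (X=0, Y=0, W=1, Z=3, U=3) weight 5/432
  (X=0, Y=0, W=2, Z=3, U=2) weight 5/648
  (X=0, Y=0, W=2, Z=3, U=3) weight 5/648
  (X=0, Y=2, W=0, Z=1, U=2) weight 5/384
  (X=0, Y=2, W=0, Z=1, U=3) weight 5/384
  (X=1, Y=1, W=0, Z=2, U=2) weight 1/896
  … 9 more
Group by X:
  weight(X=0) = 5/36
  weight(X=1) = 1/168
Total weight = 5/36 + 1/168 = 73/504
P(X=0 | obs) = 5/36 / 73/504 = 70/73
P(X=1 | obs) = 1/168 / 73/504 = 3/73

P(X = 1 | obs) = 3/73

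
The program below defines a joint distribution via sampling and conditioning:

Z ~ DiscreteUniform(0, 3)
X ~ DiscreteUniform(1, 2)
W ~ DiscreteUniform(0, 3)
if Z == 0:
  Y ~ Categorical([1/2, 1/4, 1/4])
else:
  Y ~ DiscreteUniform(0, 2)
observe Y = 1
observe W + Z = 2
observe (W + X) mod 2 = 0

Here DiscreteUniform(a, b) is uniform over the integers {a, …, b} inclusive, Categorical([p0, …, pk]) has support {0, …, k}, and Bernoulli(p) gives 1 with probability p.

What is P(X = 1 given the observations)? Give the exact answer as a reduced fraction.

P(X = 1 | obs) = 4/11

Enumerate traces; 3 have nonzero weight after conditioning:
  (Z=0, X=2, W=2, Y=1) weight 1/128
  (Z=1, X=1, W=1, Y=1) weight 1/96
  (Z=2, X=2, W=0, Y=1) weight 1/96
Group by X:
  weight(X=1) = 1/96
  weight(X=2) = 7/384
Total weight = 1/96 + 7/384 = 11/384
P(X=1 | obs) = 1/96 / 11/384 = 4/11
P(X=2 | obs) = 7/384 / 11/384 = 7/11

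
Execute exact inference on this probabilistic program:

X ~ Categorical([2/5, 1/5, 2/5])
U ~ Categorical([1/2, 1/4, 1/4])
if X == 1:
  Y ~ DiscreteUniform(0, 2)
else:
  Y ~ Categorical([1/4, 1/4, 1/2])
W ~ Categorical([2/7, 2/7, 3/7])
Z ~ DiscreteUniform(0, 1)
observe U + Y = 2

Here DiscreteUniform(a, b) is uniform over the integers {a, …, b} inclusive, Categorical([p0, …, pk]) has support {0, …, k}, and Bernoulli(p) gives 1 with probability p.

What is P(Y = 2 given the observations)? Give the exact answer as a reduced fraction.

Enumerate traces; 54 have nonzero weight after conditioning:
  (X=0, U=0, Y=2, W=0, Z=0) weight 1/70
  (X=0, U=0, Y=2, W=0, Z=1) weight 1/70
  (X=0, U=0, Y=2, W=1, Z=0) weight 1/70
  (X=0, U=0, Y=2, W=1, Z=1) weight 1/70
  (X=0, U=0, Y=2, W=2, Z=0) weight 3/140
  (X=0, U=0, Y=2, W=2, Z=1) weight 3/140
  (X=0, U=1, Y=1, W=0, Z=0) weight 1/280
  (X=0, U=1, Y=1, W=0, Z=1) weight 1/280
  (X=0, U=2, Y=0, W=0, Z=0) weight 1/280
  … 45 more
Group by Y:
  weight(Y=0) = 1/15
  weight(Y=1) = 1/15
  weight(Y=2) = 7/30
Total weight = 1/15 + 1/15 + 7/30 = 11/30
P(Y=0 | obs) = 1/15 / 11/30 = 2/11
P(Y=1 | obs) = 1/15 / 11/30 = 2/11
P(Y=2 | obs) = 7/30 / 11/30 = 7/11

P(Y = 2 | obs) = 7/11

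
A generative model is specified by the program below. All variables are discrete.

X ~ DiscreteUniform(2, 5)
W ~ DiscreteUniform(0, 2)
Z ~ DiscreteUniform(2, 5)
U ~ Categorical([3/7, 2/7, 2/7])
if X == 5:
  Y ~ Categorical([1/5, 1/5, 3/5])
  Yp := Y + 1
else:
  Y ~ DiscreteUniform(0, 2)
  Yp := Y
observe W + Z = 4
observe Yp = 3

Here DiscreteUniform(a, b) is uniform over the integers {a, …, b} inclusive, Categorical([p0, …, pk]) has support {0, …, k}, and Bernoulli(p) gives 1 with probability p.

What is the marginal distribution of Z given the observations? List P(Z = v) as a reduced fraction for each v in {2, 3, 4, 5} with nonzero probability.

P(Z=2) = 1/3, P(Z=3) = 1/3, P(Z=4) = 1/3

Enumerate traces; 9 have nonzero weight after conditioning:
  (X=5, W=0, Z=4, U=0, Y=2) weight 3/560
  (X=5, W=0, Z=4, U=1, Y=2) weight 1/280
  (X=5, W=0, Z=4, U=2, Y=2) weight 1/280
  (X=5, W=1, Z=3, U=0, Y=2) weight 3/560
  (X=5, W=1, Z=3, U=1, Y=2) weight 1/280
  (X=5, W=1, Z=3, U=2, Y=2) weight 1/280
  (X=5, W=2, Z=2, U=0, Y=2) weight 3/560
  (X=5, W=2, Z=2, U=1, Y=2) weight 1/280
  … 1 more
Group by Z:
  weight(Z=2) = 1/80
  weight(Z=3) = 1/80
  weight(Z=4) = 1/80
Total weight = 1/80 + 1/80 + 1/80 = 3/80
P(Z=2 | obs) = 1/80 / 3/80 = 1/3
P(Z=3 | obs) = 1/80 / 3/80 = 1/3
P(Z=4 | obs) = 1/80 / 3/80 = 1/3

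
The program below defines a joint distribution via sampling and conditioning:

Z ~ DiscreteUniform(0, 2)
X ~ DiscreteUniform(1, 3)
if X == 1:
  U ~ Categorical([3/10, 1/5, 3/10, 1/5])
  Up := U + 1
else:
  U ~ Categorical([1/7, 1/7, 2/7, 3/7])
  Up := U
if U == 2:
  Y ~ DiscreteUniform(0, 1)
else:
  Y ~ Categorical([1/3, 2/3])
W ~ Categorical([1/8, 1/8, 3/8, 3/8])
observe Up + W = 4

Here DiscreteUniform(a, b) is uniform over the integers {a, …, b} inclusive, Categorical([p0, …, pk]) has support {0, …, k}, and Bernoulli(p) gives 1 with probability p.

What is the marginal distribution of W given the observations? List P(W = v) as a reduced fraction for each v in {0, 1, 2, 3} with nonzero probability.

P(W=0) = 7/190, P(W=1) = 81/380, P(W=2) = 81/190, P(W=3) = 123/380

Enumerate traces; 60 have nonzero weight after conditioning:
  (Z=0, X=1, U=0, Y=0, W=3) weight 1/240
  (Z=0, X=1, U=0, Y=1, W=3) weight 1/120
  (Z=0, X=1, U=1, Y=0, W=2) weight 1/360
  (Z=0, X=1, U=1, Y=1, W=2) weight 1/180
  (Z=0, X=1, U=2, Y=0, W=1) weight 1/480
  (Z=0, X=1, U=2, Y=1, W=1) weight 1/480
  (Z=0, X=1, U=3, Y=0, W=0) weight 1/1080
  (Z=0, X=1, U=3, Y=1, W=0) weight 1/540
  … 52 more
Group by W:
  weight(W=0) = 1/120
  weight(W=1) = 27/560
  weight(W=2) = 27/280
  weight(W=3) = 41/560
Total weight = 1/120 + 27/560 + 27/280 + 41/560 = 19/84
P(W=0 | obs) = 1/120 / 19/84 = 7/190
P(W=1 | obs) = 27/560 / 19/84 = 81/380
P(W=2 | obs) = 27/280 / 19/84 = 81/190
P(W=3 | obs) = 41/560 / 19/84 = 123/380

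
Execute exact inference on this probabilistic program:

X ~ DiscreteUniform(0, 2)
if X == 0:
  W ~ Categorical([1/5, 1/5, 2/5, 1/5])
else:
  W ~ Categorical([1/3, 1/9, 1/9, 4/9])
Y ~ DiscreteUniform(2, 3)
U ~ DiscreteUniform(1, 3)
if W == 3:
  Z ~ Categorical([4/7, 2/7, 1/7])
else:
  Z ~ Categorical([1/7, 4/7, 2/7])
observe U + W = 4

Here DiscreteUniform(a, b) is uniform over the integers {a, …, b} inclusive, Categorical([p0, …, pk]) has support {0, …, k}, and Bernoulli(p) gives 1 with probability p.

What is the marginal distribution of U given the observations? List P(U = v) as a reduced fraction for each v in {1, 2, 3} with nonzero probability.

Enumerate traces; 54 have nonzero weight after conditioning:
  (X=0, W=1, Y=2, U=3, Z=0) weight 1/630
  (X=0, W=1, Y=2, U=3, Z=1) weight 2/315
  (X=0, W=1, Y=2, U=3, Z=2) weight 1/315
  (X=0, W=1, Y=3, U=3, Z=0) weight 1/630
  (X=0, W=1, Y=3, U=3, Z=1) weight 2/315
  (X=0, W=1, Y=3, U=3, Z=2) weight 1/315
  (X=0, W=2, Y=2, U=2, Z=0) weight 1/315
  (X=0, W=2, Y=2, U=2, Z=1) weight 4/315
  (X=0, W=3, Y=2, U=1, Z=0) weight 2/315
  … 45 more
Group by U:
  weight(U=1) = 49/405
  weight(U=2) = 28/405
  weight(U=3) = 19/405
Total weight = 49/405 + 28/405 + 19/405 = 32/135
P(U=1 | obs) = 49/405 / 32/135 = 49/96
P(U=2 | obs) = 28/405 / 32/135 = 7/24
P(U=3 | obs) = 19/405 / 32/135 = 19/96

P(U=1) = 49/96, P(U=2) = 7/24, P(U=3) = 19/96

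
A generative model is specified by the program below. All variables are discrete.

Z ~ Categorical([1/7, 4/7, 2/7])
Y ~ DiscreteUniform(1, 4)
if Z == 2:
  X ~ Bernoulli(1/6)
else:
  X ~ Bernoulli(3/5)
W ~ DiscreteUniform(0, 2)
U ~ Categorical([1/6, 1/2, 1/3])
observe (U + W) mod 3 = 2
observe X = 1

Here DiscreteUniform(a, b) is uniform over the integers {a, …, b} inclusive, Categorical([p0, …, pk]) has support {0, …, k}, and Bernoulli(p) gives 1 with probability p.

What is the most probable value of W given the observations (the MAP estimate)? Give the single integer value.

Enumerate traces; 36 have nonzero weight after conditioning:
  (Z=0, Y=1, X=1, W=0, U=2) weight 1/420
  (Z=0, Y=1, X=1, W=1, U=1) weight 1/280
  (Z=0, Y=1, X=1, W=2, U=0) weight 1/840
  (Z=0, Y=2, X=1, W=0, U=2) weight 1/420
  (Z=0, Y=2, X=1, W=1, U=1) weight 1/280
  (Z=0, Y=2, X=1, W=2, U=0) weight 1/840
  (Z=0, Y=3, X=1, W=0, U=2) weight 1/420
  (Z=0, Y=3, X=1, W=1, U=1) weight 1/280
  … 28 more
Group by W:
  weight(W=0) = 10/189
  weight(W=1) = 5/63
  weight(W=2) = 5/189
Total weight = 10/189 + 5/63 + 5/189 = 10/63
P(W=0 | obs) = 10/189 / 10/63 = 1/3
P(W=1 | obs) = 5/63 / 10/63 = 1/2
P(W=2 | obs) = 5/189 / 10/63 = 1/6
argmax = 1

argmax_v P(W = v | obs) = 1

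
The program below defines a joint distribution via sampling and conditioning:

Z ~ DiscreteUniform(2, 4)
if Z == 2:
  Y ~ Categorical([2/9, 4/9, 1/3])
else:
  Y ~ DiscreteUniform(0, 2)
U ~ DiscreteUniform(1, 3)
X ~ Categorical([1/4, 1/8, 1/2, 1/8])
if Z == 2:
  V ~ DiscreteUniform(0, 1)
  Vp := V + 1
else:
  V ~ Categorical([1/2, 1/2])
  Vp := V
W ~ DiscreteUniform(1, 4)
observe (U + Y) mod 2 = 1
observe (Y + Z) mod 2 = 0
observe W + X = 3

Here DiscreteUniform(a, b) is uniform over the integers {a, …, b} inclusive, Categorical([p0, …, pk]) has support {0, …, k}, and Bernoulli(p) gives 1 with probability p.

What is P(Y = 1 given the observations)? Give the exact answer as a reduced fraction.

P(Y = 1 | obs) = 3/25

Enumerate traces; 54 have nonzero weight after conditioning:
  (Z=2, Y=0, U=1, X=0, V=0, W=3) weight 1/1296
  (Z=2, Y=0, U=1, X=0, V=1, W=3) weight 1/1296
  (Z=2, Y=0, U=1, X=1, V=0, W=2) weight 1/2592
  (Z=2, Y=0, U=1, X=1, V=1, W=2) weight 1/2592
  (Z=2, Y=0, U=1, X=2, V=0, W=1) weight 1/648
  (Z=2, Y=0, U=1, X=2, V=1, W=1) weight 1/648
  (Z=2, Y=0, U=3, X=0, V=0, W=3) weight 1/1296
  (Z=2, Y=0, U=3, X=0, V=1, W=3) weight 1/1296
  (Z=2, Y=2, U=1, X=0, V=0, W=3) weight 1/864
  (Z=3, Y=1, U=2, X=0, V=0, W=3) weight 1/864
  … 44 more
Group by Y:
  weight(Y=0) = 35/1296
  weight(Y=1) = 7/864
  weight(Y=2) = 7/216
Total weight = 35/1296 + 7/864 + 7/216 = 175/2592
P(Y=0 | obs) = 35/1296 / 175/2592 = 2/5
P(Y=1 | obs) = 7/864 / 175/2592 = 3/25
P(Y=2 | obs) = 7/216 / 175/2592 = 12/25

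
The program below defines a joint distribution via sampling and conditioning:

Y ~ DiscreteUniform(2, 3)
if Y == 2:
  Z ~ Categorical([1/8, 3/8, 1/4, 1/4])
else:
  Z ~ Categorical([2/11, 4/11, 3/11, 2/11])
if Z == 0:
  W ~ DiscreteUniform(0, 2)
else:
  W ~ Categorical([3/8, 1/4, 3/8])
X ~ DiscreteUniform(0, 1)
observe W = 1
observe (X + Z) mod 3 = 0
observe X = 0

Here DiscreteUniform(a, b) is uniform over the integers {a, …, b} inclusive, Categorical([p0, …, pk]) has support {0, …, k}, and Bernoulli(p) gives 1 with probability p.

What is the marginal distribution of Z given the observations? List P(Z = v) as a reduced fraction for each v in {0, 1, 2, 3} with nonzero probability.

Enumerate traces; 4 have nonzero weight after conditioning:
  (Y=2, Z=0, W=1, X=0) weight 1/96
  (Y=2, Z=3, W=1, X=0) weight 1/64
  (Y=3, Z=0, W=1, X=0) weight 1/66
  (Y=3, Z=3, W=1, X=0) weight 1/88
Group by Z:
  weight(Z=0) = 9/352
  weight(Z=3) = 19/704
Total weight = 9/352 + 19/704 = 37/704
P(Z=0 | obs) = 9/352 / 37/704 = 18/37
P(Z=3 | obs) = 19/704 / 37/704 = 19/37

P(Z=0) = 18/37, P(Z=3) = 19/37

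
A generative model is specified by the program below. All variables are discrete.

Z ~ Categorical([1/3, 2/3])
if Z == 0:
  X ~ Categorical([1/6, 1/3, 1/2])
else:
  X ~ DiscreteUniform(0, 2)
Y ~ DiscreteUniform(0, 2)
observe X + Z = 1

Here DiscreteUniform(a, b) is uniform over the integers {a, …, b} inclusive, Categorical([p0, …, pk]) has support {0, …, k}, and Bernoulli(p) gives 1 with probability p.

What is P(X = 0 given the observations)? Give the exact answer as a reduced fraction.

P(X = 0 | obs) = 2/3

Enumerate traces; 6 have nonzero weight after conditioning:
  (Z=0, X=1, Y=0) weight 1/27
  (Z=0, X=1, Y=1) weight 1/27
  (Z=0, X=1, Y=2) weight 1/27
  (Z=1, X=0, Y=0) weight 2/27
  (Z=1, X=0, Y=1) weight 2/27
  (Z=1, X=0, Y=2) weight 2/27
Group by X:
  weight(X=0) = 2/9
  weight(X=1) = 1/9
Total weight = 2/9 + 1/9 = 1/3
P(X=0 | obs) = 2/9 / 1/3 = 2/3
P(X=1 | obs) = 1/9 / 1/3 = 1/3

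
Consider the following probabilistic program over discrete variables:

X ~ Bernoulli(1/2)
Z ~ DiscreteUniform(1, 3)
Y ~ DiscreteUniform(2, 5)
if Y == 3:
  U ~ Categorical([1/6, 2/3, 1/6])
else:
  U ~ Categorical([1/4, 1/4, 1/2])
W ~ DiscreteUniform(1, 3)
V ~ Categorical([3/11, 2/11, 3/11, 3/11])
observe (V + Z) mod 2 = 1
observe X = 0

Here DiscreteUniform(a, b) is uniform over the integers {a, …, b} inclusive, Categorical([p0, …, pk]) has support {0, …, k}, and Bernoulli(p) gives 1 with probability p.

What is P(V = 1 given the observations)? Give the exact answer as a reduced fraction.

P(V = 1 | obs) = 2/17

Enumerate traces; 216 have nonzero weight after conditioning:
  (X=0, Z=1, Y=2, U=0, W=1, V=0) weight 1/1056
  (X=0, Z=1, Y=2, U=0, W=1, V=2) weight 1/1056
  (X=0, Z=1, Y=2, U=0, W=2, V=0) weight 1/1056
  (X=0, Z=1, Y=2, U=0, W=2, V=2) weight 1/1056
  (X=0, Z=1, Y=2, U=0, W=3, V=0) weight 1/1056
  (X=0, Z=1, Y=2, U=0, W=3, V=2) weight 1/1056
  (X=0, Z=1, Y=2, U=1, W=1, V=0) weight 1/1056
  (X=0, Z=1, Y=2, U=1, W=1, V=2) weight 1/1056
  (X=0, Z=2, Y=2, U=0, W=1, V=1) weight 1/1584
  (X=0, Z=2, Y=2, U=0, W=1, V=3) weight 1/1056
  … 206 more
Group by V:
  weight(V=0) = 1/11
  weight(V=1) = 1/33
  weight(V=2) = 1/11
  weight(V=3) = 1/22
Total weight = 1/11 + 1/33 + 1/11 + 1/22 = 17/66
P(V=0 | obs) = 1/11 / 17/66 = 6/17
P(V=1 | obs) = 1/33 / 17/66 = 2/17
P(V=2 | obs) = 1/11 / 17/66 = 6/17
P(V=3 | obs) = 1/22 / 17/66 = 3/17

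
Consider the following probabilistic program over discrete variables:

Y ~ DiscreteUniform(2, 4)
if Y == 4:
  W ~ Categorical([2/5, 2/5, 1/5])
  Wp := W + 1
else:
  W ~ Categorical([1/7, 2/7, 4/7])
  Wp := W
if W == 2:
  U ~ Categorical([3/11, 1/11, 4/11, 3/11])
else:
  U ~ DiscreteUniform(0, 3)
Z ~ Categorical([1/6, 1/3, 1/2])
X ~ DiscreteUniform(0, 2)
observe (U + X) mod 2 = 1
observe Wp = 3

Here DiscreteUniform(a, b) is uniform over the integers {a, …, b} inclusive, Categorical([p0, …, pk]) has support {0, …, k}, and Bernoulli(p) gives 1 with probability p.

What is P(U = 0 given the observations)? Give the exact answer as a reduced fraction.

P(U = 0 | obs) = 1/5

Enumerate traces; 18 have nonzero weight after conditioning:
  (Y=4, W=2, U=0, Z=0, X=1) weight 1/990
  (Y=4, W=2, U=0, Z=1, X=1) weight 1/495
  (Y=4, W=2, U=0, Z=2, X=1) weight 1/330
  (Y=4, W=2, U=1, Z=0, X=0) weight 1/2970
  (Y=4, W=2, U=1, Z=0, X=2) weight 1/2970
  (Y=4, W=2, U=1, Z=1, X=0) weight 1/1485
  (Y=4, W=2, U=1, Z=1, X=2) weight 1/1485
  (Y=4, W=2, U=1, Z=2, X=0) weight 1/990
  (Y=4, W=2, U=2, Z=0, X=1) weight 2/1485
  (Y=4, W=2, U=3, Z=0, X=0) weight 1/990
  … 8 more
Group by U:
  weight(U=0) = 1/165
  weight(U=1) = 2/495
  weight(U=2) = 4/495
  weight(U=3) = 2/165
Total weight = 1/165 + 2/495 + 4/495 + 2/165 = 1/33
P(U=0 | obs) = 1/165 / 1/33 = 1/5
P(U=1 | obs) = 2/495 / 1/33 = 2/15
P(U=2 | obs) = 4/495 / 1/33 = 4/15
P(U=3 | obs) = 2/165 / 1/33 = 2/5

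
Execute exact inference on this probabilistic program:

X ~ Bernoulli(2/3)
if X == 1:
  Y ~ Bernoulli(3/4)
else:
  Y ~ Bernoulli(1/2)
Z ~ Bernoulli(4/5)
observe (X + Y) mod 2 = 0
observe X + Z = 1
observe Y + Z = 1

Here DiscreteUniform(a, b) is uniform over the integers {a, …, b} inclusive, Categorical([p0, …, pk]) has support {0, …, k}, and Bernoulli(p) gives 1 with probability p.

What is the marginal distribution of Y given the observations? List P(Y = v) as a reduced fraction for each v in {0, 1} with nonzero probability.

P(Y=0) = 4/7, P(Y=1) = 3/7

Enumerate traces; 2 have nonzero weight after conditioning:
  (X=0, Y=0, Z=1) weight 2/15
  (X=1, Y=1, Z=0) weight 1/10
Group by Y:
  weight(Y=0) = 2/15
  weight(Y=1) = 1/10
Total weight = 2/15 + 1/10 = 7/30
P(Y=0 | obs) = 2/15 / 7/30 = 4/7
P(Y=1 | obs) = 1/10 / 7/30 = 3/7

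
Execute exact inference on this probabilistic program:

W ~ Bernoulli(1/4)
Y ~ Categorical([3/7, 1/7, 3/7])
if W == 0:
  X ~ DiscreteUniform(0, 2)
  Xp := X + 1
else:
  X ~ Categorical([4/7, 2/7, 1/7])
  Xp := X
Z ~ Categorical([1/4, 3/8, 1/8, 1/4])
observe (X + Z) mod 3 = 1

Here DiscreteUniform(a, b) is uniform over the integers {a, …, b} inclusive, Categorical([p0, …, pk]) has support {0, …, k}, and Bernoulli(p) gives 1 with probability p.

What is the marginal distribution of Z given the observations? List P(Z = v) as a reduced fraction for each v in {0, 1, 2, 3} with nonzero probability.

Enumerate traces; 24 have nonzero weight after conditioning:
  (W=0, Y=0, X=0, Z=1) weight 9/224
  (W=0, Y=0, X=1, Z=0) weight 3/112
  (W=0, Y=0, X=1, Z=3) weight 3/112
  (W=0, Y=0, X=2, Z=2) weight 3/224
  (W=0, Y=1, X=0, Z=1) weight 3/224
  (W=0, Y=1, X=1, Z=0) weight 1/112
  (W=0, Y=1, X=1, Z=3) weight 1/112
  (W=0, Y=1, X=2, Z=2) weight 1/224
  … 16 more
Group by Z:
  weight(Z=0) = 9/112
  weight(Z=1) = 33/224
  weight(Z=2) = 1/28
  weight(Z=3) = 9/112
Total weight = 9/112 + 33/224 + 1/28 + 9/112 = 11/32
P(Z=0 | obs) = 9/112 / 11/32 = 18/77
P(Z=1 | obs) = 33/224 / 11/32 = 3/7
P(Z=2 | obs) = 1/28 / 11/32 = 8/77
P(Z=3 | obs) = 9/112 / 11/32 = 18/77

P(Z=0) = 18/77, P(Z=1) = 3/7, P(Z=2) = 8/77, P(Z=3) = 18/77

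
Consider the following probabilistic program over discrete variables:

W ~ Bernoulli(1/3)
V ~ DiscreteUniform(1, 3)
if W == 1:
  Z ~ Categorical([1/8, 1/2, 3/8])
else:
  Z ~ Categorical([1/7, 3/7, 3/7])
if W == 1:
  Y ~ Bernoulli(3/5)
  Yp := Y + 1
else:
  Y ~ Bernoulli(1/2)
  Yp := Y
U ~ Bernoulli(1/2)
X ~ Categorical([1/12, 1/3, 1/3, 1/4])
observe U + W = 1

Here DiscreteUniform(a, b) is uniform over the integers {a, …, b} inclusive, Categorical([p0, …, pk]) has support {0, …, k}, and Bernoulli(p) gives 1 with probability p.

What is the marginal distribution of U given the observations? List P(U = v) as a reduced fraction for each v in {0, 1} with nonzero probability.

Enumerate traces; 144 have nonzero weight after conditioning:
  (W=0, V=1, Z=0, Y=0, U=1, X=0) weight 1/1512
  (W=0, V=1, Z=0, Y=0, U=1, X=1) weight 1/378
  (W=0, V=1, Z=0, Y=0, U=1, X=2) weight 1/378
  (W=0, V=1, Z=0, Y=0, U=1, X=3) weight 1/504
  (W=0, V=1, Z=0, Y=1, U=1, X=0) weight 1/1512
  (W=0, V=1, Z=0, Y=1, U=1, X=1) weight 1/378
  (W=0, V=1, Z=0, Y=1, U=1, X=2) weight 1/378
  (W=0, V=1, Z=0, Y=1, U=1, X=3) weight 1/504
  (W=1, V=1, Z=0, Y=0, U=0, X=0) weight 1/4320
  … 135 more
Group by U:
  weight(U=0) = 1/6
  weight(U=1) = 1/3
Total weight = 1/6 + 1/3 = 1/2
P(U=0 | obs) = 1/6 / 1/2 = 1/3
P(U=1 | obs) = 1/3 / 1/2 = 2/3

P(U=0) = 1/3, P(U=1) = 2/3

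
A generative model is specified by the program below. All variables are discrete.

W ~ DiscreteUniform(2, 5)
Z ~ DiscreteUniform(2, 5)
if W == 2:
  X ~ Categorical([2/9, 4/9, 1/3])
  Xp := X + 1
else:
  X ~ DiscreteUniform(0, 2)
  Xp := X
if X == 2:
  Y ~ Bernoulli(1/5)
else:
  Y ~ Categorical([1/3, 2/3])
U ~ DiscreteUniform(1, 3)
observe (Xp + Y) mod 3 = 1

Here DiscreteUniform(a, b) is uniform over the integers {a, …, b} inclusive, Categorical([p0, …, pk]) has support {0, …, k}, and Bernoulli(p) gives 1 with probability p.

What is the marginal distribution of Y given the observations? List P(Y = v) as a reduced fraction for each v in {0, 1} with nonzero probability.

P(Y=0) = 5/14, P(Y=1) = 9/14

Enumerate traces; 96 have nonzero weight after conditioning:
  (W=2, Z=2, X=0, Y=0, U=1) weight 1/648
  (W=2, Z=2, X=0, Y=0, U=2) weight 1/648
  (W=2, Z=2, X=0, Y=0, U=3) weight 1/648
  (W=2, Z=2, X=2, Y=1, U=1) weight 1/720
  (W=2, Z=2, X=2, Y=1, U=2) weight 1/720
  (W=2, Z=2, X=2, Y=1, U=3) weight 1/720
  (W=2, Z=3, X=0, Y=0, U=1) weight 1/648
  (W=2, Z=3, X=0, Y=0, U=2) weight 1/648
  … 88 more
Group by Y:
  weight(Y=0) = 11/108
  weight(Y=1) = 11/60
Total weight = 11/108 + 11/60 = 77/270
P(Y=0 | obs) = 11/108 / 77/270 = 5/14
P(Y=1 | obs) = 11/60 / 77/270 = 9/14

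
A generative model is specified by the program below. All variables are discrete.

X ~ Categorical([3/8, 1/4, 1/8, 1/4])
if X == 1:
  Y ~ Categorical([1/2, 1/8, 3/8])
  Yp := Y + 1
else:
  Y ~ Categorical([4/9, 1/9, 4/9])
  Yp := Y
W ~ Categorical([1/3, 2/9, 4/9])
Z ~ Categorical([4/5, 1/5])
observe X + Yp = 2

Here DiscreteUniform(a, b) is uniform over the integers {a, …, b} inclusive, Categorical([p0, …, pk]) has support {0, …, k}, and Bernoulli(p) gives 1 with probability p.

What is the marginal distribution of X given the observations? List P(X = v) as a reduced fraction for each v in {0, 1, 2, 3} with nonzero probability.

P(X=0) = 12/25, P(X=1) = 9/25, P(X=2) = 4/25

Enumerate traces; 18 have nonzero weight after conditioning:
  (X=0, Y=2, W=0, Z=0) weight 2/45
  (X=0, Y=2, W=0, Z=1) weight 1/90
  (X=0, Y=2, W=1, Z=0) weight 4/135
  (X=0, Y=2, W=1, Z=1) weight 1/135
  (X=0, Y=2, W=2, Z=0) weight 8/135
  (X=0, Y=2, W=2, Z=1) weight 2/135
  (X=1, Y=0, W=0, Z=0) weight 1/30
  (X=1, Y=0, W=0, Z=1) weight 1/120
  (X=2, Y=0, W=0, Z=0) weight 2/135
  … 9 more
Group by X:
  weight(X=0) = 1/6
  weight(X=1) = 1/8
  weight(X=2) = 1/18
Total weight = 1/6 + 1/8 + 1/18 = 25/72
P(X=0 | obs) = 1/6 / 25/72 = 12/25
P(X=1 | obs) = 1/8 / 25/72 = 9/25
P(X=2 | obs) = 1/18 / 25/72 = 4/25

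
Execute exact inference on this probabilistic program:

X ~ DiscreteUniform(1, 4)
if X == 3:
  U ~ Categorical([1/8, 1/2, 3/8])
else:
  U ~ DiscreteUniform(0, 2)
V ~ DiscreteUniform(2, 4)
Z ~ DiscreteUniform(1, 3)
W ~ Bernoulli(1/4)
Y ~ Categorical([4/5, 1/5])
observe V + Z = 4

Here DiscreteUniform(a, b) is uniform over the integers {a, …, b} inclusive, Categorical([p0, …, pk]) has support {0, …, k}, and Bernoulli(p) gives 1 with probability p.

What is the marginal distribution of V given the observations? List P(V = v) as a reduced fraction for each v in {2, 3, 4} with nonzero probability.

Enumerate traces; 96 have nonzero weight after conditioning:
  (X=1, U=0, V=2, Z=2, W=0, Y=0) weight 1/180
  (X=1, U=0, V=2, Z=2, W=0, Y=1) weight 1/720
  (X=1, U=0, V=2, Z=2, W=1, Y=0) weight 1/540
  (X=1, U=0, V=2, Z=2, W=1, Y=1) weight 1/2160
  (X=1, U=0, V=3, Z=1, W=0, Y=0) weight 1/180
  (X=1, U=0, V=3, Z=1, W=0, Y=1) weight 1/720
  (X=1, U=0, V=3, Z=1, W=1, Y=0) weight 1/540
  (X=1, U=0, V=3, Z=1, W=1, Y=1) weight 1/2160
  … 88 more
Group by V:
  weight(V=2) = 1/9
  weight(V=3) = 1/9
Total weight = 1/9 + 1/9 = 2/9
P(V=2 | obs) = 1/9 / 2/9 = 1/2
P(V=3 | obs) = 1/9 / 2/9 = 1/2

P(V=2) = 1/2, P(V=3) = 1/2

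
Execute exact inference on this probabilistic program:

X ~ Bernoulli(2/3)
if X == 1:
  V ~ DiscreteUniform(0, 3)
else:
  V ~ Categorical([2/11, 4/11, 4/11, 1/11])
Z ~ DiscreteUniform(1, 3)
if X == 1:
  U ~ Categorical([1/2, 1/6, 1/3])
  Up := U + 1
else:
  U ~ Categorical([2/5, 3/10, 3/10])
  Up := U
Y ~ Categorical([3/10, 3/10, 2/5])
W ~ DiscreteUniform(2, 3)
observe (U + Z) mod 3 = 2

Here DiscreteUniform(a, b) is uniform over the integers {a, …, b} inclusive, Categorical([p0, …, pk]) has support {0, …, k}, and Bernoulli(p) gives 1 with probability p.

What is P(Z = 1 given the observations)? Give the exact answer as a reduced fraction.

P(Z = 1 | obs) = 19/90

Enumerate traces; 144 have nonzero weight after conditioning:
  (X=0, V=0, Z=1, U=1, Y=0, W=2) weight 1/1100
  (X=0, V=0, Z=1, U=1, Y=0, W=3) weight 1/1100
  (X=0, V=0, Z=1, U=1, Y=1, W=2) weight 1/1100
  (X=0, V=0, Z=1, U=1, Y=1, W=3) weight 1/1100
  (X=0, V=0, Z=1, U=1, Y=2, W=2) weight 1/825
  (X=0, V=0, Z=1, U=1, Y=2, W=3) weight 1/825
  (X=0, V=0, Z=2, U=0, Y=0, W=2) weight 1/825
  (X=0, V=0, Z=2, U=0, Y=0, W=3) weight 1/825
  (X=0, V=0, Z=3, U=2, Y=0, W=2) weight 1/1100
  … 135 more
Group by Z:
  weight(Z=1) = 19/270
  weight(Z=2) = 7/45
  weight(Z=3) = 29/270
Total weight = 19/270 + 7/45 + 29/270 = 1/3
P(Z=1 | obs) = 19/270 / 1/3 = 19/90
P(Z=2 | obs) = 7/45 / 1/3 = 7/15
P(Z=3 | obs) = 29/270 / 1/3 = 29/90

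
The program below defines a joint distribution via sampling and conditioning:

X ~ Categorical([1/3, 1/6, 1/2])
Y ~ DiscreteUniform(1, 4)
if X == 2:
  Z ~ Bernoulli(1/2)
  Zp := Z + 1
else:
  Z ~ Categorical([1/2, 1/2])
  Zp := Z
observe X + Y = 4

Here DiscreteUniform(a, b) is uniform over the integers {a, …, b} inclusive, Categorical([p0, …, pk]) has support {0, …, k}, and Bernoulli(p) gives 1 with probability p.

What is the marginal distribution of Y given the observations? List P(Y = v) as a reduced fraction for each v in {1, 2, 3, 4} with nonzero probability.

P(Y=2) = 1/2, P(Y=3) = 1/6, P(Y=4) = 1/3

Enumerate traces; 6 have nonzero weight after conditioning:
  (X=0, Y=4, Z=0) weight 1/24
  (X=0, Y=4, Z=1) weight 1/24
  (X=1, Y=3, Z=0) weight 1/48
  (X=1, Y=3, Z=1) weight 1/48
  (X=2, Y=2, Z=0) weight 1/16
  (X=2, Y=2, Z=1) weight 1/16
Group by Y:
  weight(Y=2) = 1/8
  weight(Y=3) = 1/24
  weight(Y=4) = 1/12
Total weight = 1/8 + 1/24 + 1/12 = 1/4
P(Y=2 | obs) = 1/8 / 1/4 = 1/2
P(Y=3 | obs) = 1/24 / 1/4 = 1/6
P(Y=4 | obs) = 1/12 / 1/4 = 1/3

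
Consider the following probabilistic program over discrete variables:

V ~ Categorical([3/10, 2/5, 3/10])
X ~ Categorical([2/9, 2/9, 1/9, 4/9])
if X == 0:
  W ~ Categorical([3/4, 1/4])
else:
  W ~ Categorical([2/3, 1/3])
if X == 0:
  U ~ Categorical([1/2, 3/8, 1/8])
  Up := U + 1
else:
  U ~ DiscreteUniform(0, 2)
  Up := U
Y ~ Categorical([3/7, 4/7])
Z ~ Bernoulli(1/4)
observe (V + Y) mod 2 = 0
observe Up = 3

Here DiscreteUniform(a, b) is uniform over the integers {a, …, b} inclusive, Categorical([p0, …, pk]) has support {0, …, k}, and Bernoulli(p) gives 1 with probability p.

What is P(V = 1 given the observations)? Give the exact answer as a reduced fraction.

P(V = 1 | obs) = 8/17

Enumerate traces; 12 have nonzero weight after conditioning:
  (V=0, X=0, W=0, U=2, Y=0, Z=0) weight 9/4480
  (V=0, X=0, W=0, U=2, Y=0, Z=1) weight 3/4480
  (V=0, X=0, W=1, U=2, Y=0, Z=0) weight 3/4480
  (V=0, X=0, W=1, U=2, Y=0, Z=1) weight 1/4480
  (V=1, X=0, W=0, U=2, Y=1, Z=0) weight 1/280
  (V=1, X=0, W=0, U=2, Y=1, Z=1) weight 1/840
  (V=1, X=0, W=1, U=2, Y=1, Z=0) weight 1/840
  (V=1, X=0, W=1, U=2, Y=1, Z=1) weight 1/2520
  (V=2, X=0, W=0, U=2, Y=0, Z=0) weight 9/4480
  … 3 more
Group by V:
  weight(V=0) = 1/280
  weight(V=1) = 2/315
  weight(V=2) = 1/280
Total weight = 1/280 + 2/315 + 1/280 = 17/1260
P(V=0 | obs) = 1/280 / 17/1260 = 9/34
P(V=1 | obs) = 2/315 / 17/1260 = 8/17
P(V=2 | obs) = 1/280 / 17/1260 = 9/34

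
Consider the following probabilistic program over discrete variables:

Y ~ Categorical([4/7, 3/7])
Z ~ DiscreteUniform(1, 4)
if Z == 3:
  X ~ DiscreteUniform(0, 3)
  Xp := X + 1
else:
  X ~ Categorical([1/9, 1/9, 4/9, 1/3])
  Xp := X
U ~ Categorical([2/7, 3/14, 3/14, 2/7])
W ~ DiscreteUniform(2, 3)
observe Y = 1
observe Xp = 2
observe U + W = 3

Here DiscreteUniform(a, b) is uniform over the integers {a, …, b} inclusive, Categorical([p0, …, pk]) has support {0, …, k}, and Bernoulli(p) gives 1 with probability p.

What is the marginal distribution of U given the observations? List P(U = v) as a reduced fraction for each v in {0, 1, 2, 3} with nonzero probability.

P(U=0) = 4/7, P(U=1) = 3/7

Enumerate traces; 8 have nonzero weight after conditioning:
  (Y=1, Z=1, X=2, U=0, W=3) weight 1/147
  (Y=1, Z=1, X=2, U=1, W=2) weight 1/196
  (Y=1, Z=2, X=2, U=0, W=3) weight 1/147
  (Y=1, Z=2, X=2, U=1, W=2) weight 1/196
  (Y=1, Z=3, X=1, U=0, W=3) weight 3/784
  (Y=1, Z=3, X=1, U=1, W=2) weight 9/3136
  (Y=1, Z=4, X=2, U=0, W=3) weight 1/147
  (Y=1, Z=4, X=2, U=1, W=2) weight 1/196
Group by U:
  weight(U=0) = 19/784
  weight(U=1) = 57/3136
Total weight = 19/784 + 57/3136 = 19/448
P(U=0 | obs) = 19/784 / 19/448 = 4/7
P(U=1 | obs) = 57/3136 / 19/448 = 3/7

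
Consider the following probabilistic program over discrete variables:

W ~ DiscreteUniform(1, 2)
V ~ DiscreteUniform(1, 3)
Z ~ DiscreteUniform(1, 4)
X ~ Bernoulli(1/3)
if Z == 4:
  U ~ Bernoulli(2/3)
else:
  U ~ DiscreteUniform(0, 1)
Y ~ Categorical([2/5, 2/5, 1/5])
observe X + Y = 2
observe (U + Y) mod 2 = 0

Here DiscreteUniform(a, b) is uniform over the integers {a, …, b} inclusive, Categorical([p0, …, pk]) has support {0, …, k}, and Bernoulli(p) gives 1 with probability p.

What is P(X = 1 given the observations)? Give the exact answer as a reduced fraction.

Enumerate traces; 48 have nonzero weight after conditioning:
  (W=1, V=1, Z=1, X=0, U=0, Y=2) weight 1/360
  (W=1, V=1, Z=1, X=1, U=1, Y=1) weight 1/360
  (W=1, V=1, Z=2, X=0, U=0, Y=2) weight 1/360
  (W=1, V=1, Z=2, X=1, U=1, Y=1) weight 1/360
  (W=1, V=1, Z=3, X=0, U=0, Y=2) weight 1/360
  (W=1, V=1, Z=3, X=1, U=1, Y=1) weight 1/360
  (W=1, V=1, Z=4, X=0, U=0, Y=2) weight 1/540
  (W=1, V=1, Z=4, X=1, U=1, Y=1) weight 1/270
  … 40 more
Group by X:
  weight(X=0) = 11/180
  weight(X=1) = 13/180
Total weight = 11/180 + 13/180 = 2/15
P(X=0 | obs) = 11/180 / 2/15 = 11/24
P(X=1 | obs) = 13/180 / 2/15 = 13/24

P(X = 1 | obs) = 13/24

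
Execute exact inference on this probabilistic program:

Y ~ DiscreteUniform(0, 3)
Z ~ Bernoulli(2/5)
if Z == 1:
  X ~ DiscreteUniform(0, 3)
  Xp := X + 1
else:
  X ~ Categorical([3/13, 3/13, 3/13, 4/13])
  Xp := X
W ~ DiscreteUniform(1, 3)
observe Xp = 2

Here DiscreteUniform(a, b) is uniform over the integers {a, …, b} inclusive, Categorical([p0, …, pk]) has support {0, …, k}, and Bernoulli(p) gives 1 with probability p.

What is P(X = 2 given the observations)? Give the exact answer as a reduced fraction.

Enumerate traces; 24 have nonzero weight after conditioning:
  (Y=0, Z=0, X=2, W=1) weight 3/260
  (Y=0, Z=0, X=2, W=2) weight 3/260
  (Y=0, Z=0, X=2, W=3) weight 3/260
  (Y=0, Z=1, X=1, W=1) weight 1/120
  (Y=0, Z=1, X=1, W=2) weight 1/120
  (Y=0, Z=1, X=1, W=3) weight 1/120
  (Y=1, Z=0, X=2, W=1) weight 3/260
  (Y=1, Z=0, X=2, W=2) weight 3/260
  … 16 more
Group by X:
  weight(X=1) = 1/10
  weight(X=2) = 9/65
Total weight = 1/10 + 9/65 = 31/130
P(X=1 | obs) = 1/10 / 31/130 = 13/31
P(X=2 | obs) = 9/65 / 31/130 = 18/31

P(X = 2 | obs) = 18/31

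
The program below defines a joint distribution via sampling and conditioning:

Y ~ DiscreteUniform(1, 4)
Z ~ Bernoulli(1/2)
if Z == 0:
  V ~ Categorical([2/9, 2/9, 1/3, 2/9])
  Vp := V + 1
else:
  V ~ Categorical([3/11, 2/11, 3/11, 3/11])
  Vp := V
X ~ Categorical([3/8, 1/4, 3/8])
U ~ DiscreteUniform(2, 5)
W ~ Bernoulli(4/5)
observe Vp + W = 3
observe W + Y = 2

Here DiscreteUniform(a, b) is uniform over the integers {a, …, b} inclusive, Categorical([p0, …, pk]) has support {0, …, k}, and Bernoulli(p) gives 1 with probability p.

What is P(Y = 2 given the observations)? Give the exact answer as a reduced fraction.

P(Y = 2 | obs) = 15/64

Enumerate traces; 48 have nonzero weight after conditioning:
  (Y=1, Z=0, V=1, X=0, U=2, W=1) weight 1/480
  (Y=1, Z=0, V=1, X=0, U=3, W=1) weight 1/480
  (Y=1, Z=0, V=1, X=0, U=4, W=1) weight 1/480
  (Y=1, Z=0, V=1, X=0, U=5, W=1) weight 1/480
  (Y=1, Z=0, V=1, X=1, U=2, W=1) weight 1/720
  (Y=1, Z=0, V=1, X=1, U=3, W=1) weight 1/720
  (Y=1, Z=0, V=1, X=1, U=4, W=1) weight 1/720
  (Y=1, Z=0, V=1, X=1, U=5, W=1) weight 1/720
  (Y=2, Z=0, V=2, X=0, U=2, W=0) weight 1/1280
  … 39 more
Group by Y:
  weight(Y=1) = 49/990
  weight(Y=2) = 1/66
Total weight = 49/990 + 1/66 = 32/495
P(Y=1 | obs) = 49/990 / 32/495 = 49/64
P(Y=2 | obs) = 1/66 / 32/495 = 15/64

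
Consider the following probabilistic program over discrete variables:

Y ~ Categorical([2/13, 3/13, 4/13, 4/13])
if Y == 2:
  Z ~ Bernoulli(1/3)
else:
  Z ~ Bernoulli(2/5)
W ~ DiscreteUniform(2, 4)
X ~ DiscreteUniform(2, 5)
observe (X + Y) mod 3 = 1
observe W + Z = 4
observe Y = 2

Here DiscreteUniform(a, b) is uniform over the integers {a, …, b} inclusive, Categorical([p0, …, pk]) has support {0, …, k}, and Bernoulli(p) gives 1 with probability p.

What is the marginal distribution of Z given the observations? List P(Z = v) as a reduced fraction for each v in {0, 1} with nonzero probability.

Enumerate traces; 4 have nonzero weight after conditioning:
  (Y=2, Z=0, W=4, X=2) weight 2/117
  (Y=2, Z=0, W=4, X=5) weight 2/117
  (Y=2, Z=1, W=3, X=2) weight 1/117
  (Y=2, Z=1, W=3, X=5) weight 1/117
Group by Z:
  weight(Z=0) = 4/117
  weight(Z=1) = 2/117
Total weight = 4/117 + 2/117 = 2/39
P(Z=0 | obs) = 4/117 / 2/39 = 2/3
P(Z=1 | obs) = 2/117 / 2/39 = 1/3

P(Z=0) = 2/3, P(Z=1) = 1/3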